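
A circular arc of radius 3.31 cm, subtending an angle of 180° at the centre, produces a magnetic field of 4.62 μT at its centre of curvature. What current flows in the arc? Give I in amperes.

I ≈ 0.487 A

For a circular arc, B = μ₀Iφ/(4πR) with φ in radians; here φ = 3.142 rad.
So I = 4πRB/(μ₀φ) = 4π × 0.0331 × 4.62×10⁻⁶ / (4π×10⁻⁷ × 3.142) = 0.487 A.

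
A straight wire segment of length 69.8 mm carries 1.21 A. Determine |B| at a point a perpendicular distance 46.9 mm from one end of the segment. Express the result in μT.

B ≈ 2.14 μT

For a finite straight segment, B = (μ₀I/4πd)(sinθ₁ + sinθ₂), where θ₁, θ₂ are the angles from the perpendicular to each end.
The perpendicular foot is at one end, so the two end-offsets along the wire are 0 and L = 0.0698 m.
sinθ₁ = 0/√(0²+0.0469²) = 0.0000; sinθ₂ = 0.0698/√(0.0698²+0.0469²) = 0.8300.
B = (4π×10⁻⁷ × 1.21) / (4π × 0.0469) × (0.0000 + 0.8300) = 2.14×10⁻⁶ T.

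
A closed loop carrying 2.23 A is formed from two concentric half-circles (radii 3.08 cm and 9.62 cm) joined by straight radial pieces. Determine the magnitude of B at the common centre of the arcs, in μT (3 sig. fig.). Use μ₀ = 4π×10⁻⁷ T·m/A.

The radial connectors point toward the centre, so dl × r̂ = 0 and they contribute nothing.
Each semicircle gives μ₀I/(4R): inner arc 2.27×10⁻⁵ T, outer arc 7.28×10⁻⁶ T.
The two arcs carry current in opposite angular senses, so their fields oppose: B = |2.27×10⁻⁵ − 7.28×10⁻⁶| = 1.55×10⁻⁵ T.

B ≈ 15.5 μT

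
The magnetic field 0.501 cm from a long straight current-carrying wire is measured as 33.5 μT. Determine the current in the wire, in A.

I ≈ 0.839 A

For a long straight wire B = μ₀I/(2πd), so I = 2πdB/μ₀.
I = 2π × 0.00501 × 3.35×10⁻⁵ / (4π×10⁻⁷) = 0.839 A.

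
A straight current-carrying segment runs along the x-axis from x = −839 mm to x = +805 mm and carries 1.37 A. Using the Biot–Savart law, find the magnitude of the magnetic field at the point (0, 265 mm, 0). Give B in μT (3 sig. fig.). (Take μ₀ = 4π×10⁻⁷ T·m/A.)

For a finite straight segment, B = (μ₀I/4πd)(sinθ₁ + sinθ₂), where θ₁, θ₂ are the angles from the perpendicular to each end.
The perpendicular distance is d = 0.265 m; the end-offsets along the wire are a = 0.839 m and b = 0.805 m.
sinθ₁ = 0.839/√(0.839²+0.265²) = 0.9536; sinθ₂ = 0.805/√(0.805²+0.265²) = 0.9499.
B = (4π×10⁻⁷ × 1.37) / (4π × 0.265) × (0.9536 + 0.9499) = 9.84×10⁻⁷ T.

B ≈ 0.984 μT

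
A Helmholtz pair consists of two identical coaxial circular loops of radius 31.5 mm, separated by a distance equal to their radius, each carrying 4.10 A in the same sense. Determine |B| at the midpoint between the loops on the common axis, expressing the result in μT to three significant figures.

Each loop contributes B = μ₀IR²/[2(R²+z²)^(3/2)] on the axis, with z measured from that loop.
Loop 1 (z = 0.01575 m): B₁ = 5.85×10⁻⁵ T. Loop 2 (z = 0.01575 m): B₂ = 5.85×10⁻⁵ T.
The fields add: B = B₁ + B₂ = 1.17×10⁻⁴ T.

B ≈ 117 μT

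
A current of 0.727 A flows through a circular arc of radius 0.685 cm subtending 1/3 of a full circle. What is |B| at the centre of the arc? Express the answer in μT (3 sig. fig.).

The Biot–Savart field of a circular arc at its centre is B = μ₀Iφ/(4πR), with φ = 2.094 rad.
B = (4π×10⁻⁷ × 0.727 × 2.094) / (4π × 0.00685) = 2.22×10⁻⁵ T.

B ≈ 22.2 μT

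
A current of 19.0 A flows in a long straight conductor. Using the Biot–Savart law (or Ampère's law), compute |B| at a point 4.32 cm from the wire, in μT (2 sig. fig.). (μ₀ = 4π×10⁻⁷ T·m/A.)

For an infinitely long straight wire, B = μ₀I/(2πd).
B = (4π×10⁻⁷ × 19.0) / (2π × 0.0432) = 8.80×10⁻⁵ T.

B ≈ 88 μT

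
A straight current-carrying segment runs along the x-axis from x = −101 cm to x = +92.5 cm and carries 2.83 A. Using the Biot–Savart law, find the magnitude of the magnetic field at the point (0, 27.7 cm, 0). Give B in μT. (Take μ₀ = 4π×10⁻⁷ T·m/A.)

For a finite straight segment, B = (μ₀I/4πd)(sinθ₁ + sinθ₂), where θ₁, θ₂ are the angles from the perpendicular to each end.
The perpendicular distance is d = 0.277 m; the end-offsets along the wire are a = 1.01 m and b = 0.925 m.
sinθ₁ = 1.01/√(1.01²+0.277²) = 0.9644; sinθ₂ = 0.925/√(0.925²+0.277²) = 0.9580.
B = (4π×10⁻⁷ × 2.83) / (4π × 0.277) × (0.9644 + 0.9580) = 1.96×10⁻⁶ T.

B ≈ 1.96 μT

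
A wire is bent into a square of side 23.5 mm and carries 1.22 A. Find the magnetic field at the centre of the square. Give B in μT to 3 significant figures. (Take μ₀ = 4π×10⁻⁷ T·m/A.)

B ≈ 58.7 μT

Each side is a finite straight segment at perpendicular distance d = a/(2 tan(π/4)) = 0.01175 m from the centre, with end-angles ±π/4.
One side contributes B₁ = (μ₀I/4πd)·2 sin(π/4) = 1.47×10⁻⁵ T.
All 4 sides add in the same direction: B = 4 × 1.47×10⁻⁵ = 5.87×10⁻⁵ T.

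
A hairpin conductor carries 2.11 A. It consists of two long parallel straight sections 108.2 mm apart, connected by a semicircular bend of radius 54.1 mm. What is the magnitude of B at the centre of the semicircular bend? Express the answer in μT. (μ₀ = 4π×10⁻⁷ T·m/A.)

B ≈ 20.1 μT

The semicircular arc contributes B_arc = μ₀I·π/(4πR) = μ₀I/(4R) = 1.23×10⁻⁵ T.
Each semi-infinite lead is at perpendicular distance R = 0.0541 m from the centre, with the perpendicular foot at its near end, so it contributes μ₀I/(4πR); both point the same way, together 7.80×10⁻⁶ T.
Arc and leads all point the same direction: B = 1.23×10⁻⁵ + 7.80×10⁻⁶ = 2.01×10⁻⁵ T.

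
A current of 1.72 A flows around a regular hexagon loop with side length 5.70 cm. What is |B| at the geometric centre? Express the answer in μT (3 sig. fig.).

Each side is a finite straight segment at perpendicular distance d = a/(2 tan(π/6)) = 0.04936 m from the centre, with end-angles ±π/6.
One side contributes B₁ = (μ₀I/4πd)·2 sin(π/6) = 3.48×10⁻⁶ T.
All 6 sides add in the same direction: B = 6 × 3.48×10⁻⁶ = 2.09×10⁻⁵ T.

B ≈ 20.9 μT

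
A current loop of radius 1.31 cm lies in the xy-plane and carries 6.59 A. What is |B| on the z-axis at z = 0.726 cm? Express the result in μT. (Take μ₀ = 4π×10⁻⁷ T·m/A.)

On the axis of a circular loop, B = μ₀IR² / [2(R²+z²)^(3/2)].
R² + z² = (0.0131)² + (0.00726)² = 0.0002243 m², and (R²+z²)^(3/2) = 3.36×10⁻⁶ m³.
B = (4π×10⁻⁷ × 6.59 × 0.0001716) / (2 × 3.36×10⁻⁶) = 2.12×10⁻⁴ T.

B ≈ 212 μT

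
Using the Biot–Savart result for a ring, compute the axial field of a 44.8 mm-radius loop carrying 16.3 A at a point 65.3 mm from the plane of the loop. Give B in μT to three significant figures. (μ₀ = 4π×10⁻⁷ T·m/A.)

On the axis of a circular loop, B = μ₀IR² / [2(R²+z²)^(3/2)].
R² + z² = (0.0448)² + (0.0653)² = 0.006271 m², and (R²+z²)^(3/2) = 4.97×10⁻⁴ m³.
B = (4π×10⁻⁷ × 16.3 × 0.002007) / (2 × 4.97×10⁻⁴) = 4.14×10⁻⁵ T.

B ≈ 41.4 μT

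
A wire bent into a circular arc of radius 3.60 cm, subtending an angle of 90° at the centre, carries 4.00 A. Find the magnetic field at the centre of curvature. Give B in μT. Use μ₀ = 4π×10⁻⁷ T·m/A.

The Biot–Savart field of a circular arc at its centre is B = μ₀Iφ/(4πR), with φ = 1.571 rad.
B = (4π×10⁻⁷ × 4.00 × 1.571) / (4π × 0.036) = 1.75×10⁻⁵ T.

B ≈ 17.5 μT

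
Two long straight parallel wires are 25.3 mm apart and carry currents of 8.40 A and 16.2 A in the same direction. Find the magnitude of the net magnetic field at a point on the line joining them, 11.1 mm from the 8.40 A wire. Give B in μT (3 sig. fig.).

Each long wire gives B = μ₀I/(2πd). Distances are d₁ = 0.0111 m and d₂ = 0.0142 m.
B₁ = 1.51×10⁻⁴ T, B₂ = 2.28×10⁻⁴ T.
Between parallel currents the two contributions point in opposite directions, so they subtract. B = |B₁ − B₂| = |1.51×10⁻⁴ − 2.28×10⁻⁴| = 7.68×10⁻⁵ T.

B ≈ 76.8 μT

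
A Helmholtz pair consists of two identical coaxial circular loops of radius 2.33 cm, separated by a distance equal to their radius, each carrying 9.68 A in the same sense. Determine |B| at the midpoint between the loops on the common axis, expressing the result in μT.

B ≈ 374 μT

Each loop contributes B = μ₀IR²/[2(R²+z²)^(3/2)] on the axis, with z measured from that loop.
Loop 1 (z = 0.01165 m): B₁ = 1.87×10⁻⁴ T. Loop 2 (z = 0.01165 m): B₂ = 1.87×10⁻⁴ T.
The fields add: B = B₁ + B₂ = 3.74×10⁻⁴ T.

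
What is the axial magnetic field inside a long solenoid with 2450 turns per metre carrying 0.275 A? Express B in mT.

B ≈ 0.847 mT

Inside a long solenoid, B = μ₀nI with n = 2450 turns/m.
B = 4π×10⁻⁷ × 2450 × 0.275 = 8.47×10⁻⁴ T.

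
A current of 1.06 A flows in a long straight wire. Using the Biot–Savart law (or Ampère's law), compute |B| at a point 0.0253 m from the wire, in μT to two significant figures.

For an infinitely long straight wire, B = μ₀I/(2πd).
B = (4π×10⁻⁷ × 1.06) / (2π × 0.0253) = 8.38×10⁻⁶ T.

B ≈ 8.4 μT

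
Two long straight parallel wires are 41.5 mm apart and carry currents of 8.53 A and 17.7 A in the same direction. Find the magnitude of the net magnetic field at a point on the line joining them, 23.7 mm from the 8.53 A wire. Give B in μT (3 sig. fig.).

B ≈ 127 μT

Each long wire gives B = μ₀I/(2πd). Distances are d₁ = 0.0237 m and d₂ = 0.0178 m.
B₁ = 7.20×10⁻⁵ T, B₂ = 1.99×10⁻⁴ T.
Between parallel currents the two contributions point in opposite directions, so they subtract. B = |B₁ − B₂| = |7.20×10⁻⁵ − 1.99×10⁻⁴| = 1.27×10⁻⁴ T.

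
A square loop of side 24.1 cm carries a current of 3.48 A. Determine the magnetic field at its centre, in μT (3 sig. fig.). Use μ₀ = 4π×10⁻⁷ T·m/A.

B ≈ 16.3 μT

Each side is a finite straight segment at perpendicular distance d = a/(2 tan(π/4)) = 0.1205 m from the centre, with end-angles ±π/4.
One side contributes B₁ = (μ₀I/4πd)·2 sin(π/4) = 4.08×10⁻⁶ T.
All 4 sides add in the same direction: B = 4 × 4.08×10⁻⁶ = 1.63×10⁻⁵ T.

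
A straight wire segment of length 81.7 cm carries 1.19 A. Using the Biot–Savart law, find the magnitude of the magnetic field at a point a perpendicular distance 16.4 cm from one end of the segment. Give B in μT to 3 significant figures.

B ≈ 0.711 μT

For a finite straight segment, B = (μ₀I/4πd)(sinθ₁ + sinθ₂), where θ₁, θ₂ are the angles from the perpendicular to each end.
The perpendicular foot is at one end, so the two end-offsets along the wire are 0 and L = 0.817 m.
sinθ₁ = 0/√(0²+0.164²) = 0.0000; sinθ₂ = 0.817/√(0.817²+0.164²) = 0.9804.
B = (4π×10⁻⁷ × 1.19) / (4π × 0.164) × (0.0000 + 0.9804) = 7.11×10⁻⁷ T.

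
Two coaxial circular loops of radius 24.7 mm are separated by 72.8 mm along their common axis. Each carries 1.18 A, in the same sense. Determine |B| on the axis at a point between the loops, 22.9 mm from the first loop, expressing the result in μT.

B ≈ 14.5 μT

Each loop contributes B = μ₀IR²/[2(R²+z²)^(3/2)] on the axis, with z measured from that loop.
Loop 1 (z = 0.0229 m): B₁ = 1.18×10⁻⁵ T. Loop 2 (z = 0.0499 m): B₂ = 2.62×10⁻⁶ T.
The fields add: B = B₁ + B₂ = 1.45×10⁻⁵ T.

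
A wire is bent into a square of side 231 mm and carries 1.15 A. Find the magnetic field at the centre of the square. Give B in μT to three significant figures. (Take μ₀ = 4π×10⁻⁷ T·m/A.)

Each side is a finite straight segment at perpendicular distance d = a/(2 tan(π/4)) = 0.1155 m from the centre, with end-angles ±π/4.
One side contributes B₁ = (μ₀I/4πd)·2 sin(π/4) = 1.41×10⁻⁶ T.
All 4 sides add in the same direction: B = 4 × 1.41×10⁻⁶ = 5.63×10⁻⁶ T.

B ≈ 5.63 μT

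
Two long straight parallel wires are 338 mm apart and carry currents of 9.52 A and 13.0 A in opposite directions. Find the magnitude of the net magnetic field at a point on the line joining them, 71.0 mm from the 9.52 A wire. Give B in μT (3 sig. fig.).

B ≈ 36.6 μT

Each long wire gives B = μ₀I/(2πd). Distances are d₁ = 0.071 m and d₂ = 0.267 m.
B₁ = 2.68×10⁻⁵ T, B₂ = 9.74×10⁻⁶ T.
Between antiparallel currents both contributions point the same way, so they add. B = B₁ + B₂ = 2.68×10⁻⁵ + 9.74×10⁻⁶ = 3.66×10⁻⁵ T.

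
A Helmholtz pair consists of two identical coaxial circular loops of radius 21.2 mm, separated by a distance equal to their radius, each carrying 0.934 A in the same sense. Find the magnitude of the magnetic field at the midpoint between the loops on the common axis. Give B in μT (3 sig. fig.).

Each loop contributes B = μ₀IR²/[2(R²+z²)^(3/2)] on the axis, with z measured from that loop.
Loop 1 (z = 0.0106 m): B₁ = 1.98×10⁻⁵ T. Loop 2 (z = 0.0106 m): B₂ = 1.98×10⁻⁵ T.
The fields add: B = B₁ + B₂ = 3.96×10⁻⁵ T.

B ≈ 39.6 μT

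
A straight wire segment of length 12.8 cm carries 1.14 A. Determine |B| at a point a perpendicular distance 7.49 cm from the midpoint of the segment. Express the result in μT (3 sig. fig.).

B ≈ 1.98 μT

For a finite straight segment, B = (μ₀I/4πd)(sinθ₁ + sinθ₂), where θ₁, θ₂ are the angles from the perpendicular to each end.
The perpendicular from the point meets the wire at its midpoint, so each end is L/2 = 0.064 m away along the wire.
sinθ₁ = 0.064/√(0.064²+0.0749²) = 0.6496; sinθ₂ = 0.064/√(0.064²+0.0749²) = 0.6496.
B = (4π×10⁻⁷ × 1.14) / (4π × 0.0749) × (0.6496 + 0.6496) = 1.98×10⁻⁶ T.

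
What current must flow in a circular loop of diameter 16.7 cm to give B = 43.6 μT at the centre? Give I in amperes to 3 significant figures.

At the centre of a circular loop B = μ₀I/(2R), so I = 2RB/μ₀.
With R = 0.0835 m, I = 2 × 0.0835 × 4.36×10⁻⁵ / (4π×10⁻⁷) = 5.79 A.

I ≈ 5.79 A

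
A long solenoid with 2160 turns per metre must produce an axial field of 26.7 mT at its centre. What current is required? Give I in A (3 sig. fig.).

Inside a long solenoid B = μ₀nI with n = 2160 m⁻¹, so I = B/(μ₀n).
I = 2.67×10⁻² / (4π×10⁻⁷ × 2160) = 9.84 A.

I ≈ 9.84 A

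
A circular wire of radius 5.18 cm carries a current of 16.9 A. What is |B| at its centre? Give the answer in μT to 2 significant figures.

At the centre of a circular loop the Biot–Savart law gives B = μ₀I/(2R).
B = (4π×10⁻⁷ × 16.9) / (2 × 0.0518) = 2.05×10⁻⁴ T.

B ≈ 200 μT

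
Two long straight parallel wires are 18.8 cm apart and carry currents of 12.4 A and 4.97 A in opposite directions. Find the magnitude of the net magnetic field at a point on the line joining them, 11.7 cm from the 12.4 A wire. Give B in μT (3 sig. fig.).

Each long wire gives B = μ₀I/(2πd). Distances are d₁ = 0.117 m and d₂ = 0.071 m.
B₁ = 2.12×10⁻⁵ T, B₂ = 1.40×10⁻⁵ T.
Between antiparallel currents both contributions point the same way, so they add. B = B₁ + B₂ = 2.12×10⁻⁵ + 1.40×10⁻⁵ = 3.52×10⁻⁵ T.

B ≈ 35.2 μT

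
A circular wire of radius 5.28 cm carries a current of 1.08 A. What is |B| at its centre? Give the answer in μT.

B ≈ 12.9 μT

At the centre of a circular loop the Biot–Savart law gives B = μ₀I/(2R).
B = (4π×10⁻⁷ × 1.08) / (2 × 0.0528) = 1.29×10⁻⁵ T.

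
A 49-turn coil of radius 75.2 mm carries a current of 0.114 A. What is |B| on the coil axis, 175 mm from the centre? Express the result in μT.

For an N-turn flat coil, B = Nμ₀IR²/[2(R²+z²)^(3/2)] with R = 0.0752 m, z = 0.175 m.
B = 49 × 5.86×10⁻⁸ T = 2.87×10⁻⁶ T.

B ≈ 2.87 μT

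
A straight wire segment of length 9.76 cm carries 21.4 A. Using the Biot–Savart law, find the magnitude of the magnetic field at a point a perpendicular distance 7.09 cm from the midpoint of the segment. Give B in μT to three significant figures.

For a finite straight segment, B = (μ₀I/4πd)(sinθ₁ + sinθ₂), where θ₁, θ₂ are the angles from the perpendicular to each end.
The perpendicular from the point meets the wire at its midpoint, so each end is L/2 = 0.0488 m away along the wire.
sinθ₁ = 0.0488/√(0.0488²+0.0709²) = 0.5670; sinθ₂ = 0.0488/√(0.0488²+0.0709²) = 0.5670.
B = (4π×10⁻⁷ × 21.4) / (4π × 0.0709) × (0.5670 + 0.5670) = 3.42×10⁻⁵ T.

B ≈ 34.2 μT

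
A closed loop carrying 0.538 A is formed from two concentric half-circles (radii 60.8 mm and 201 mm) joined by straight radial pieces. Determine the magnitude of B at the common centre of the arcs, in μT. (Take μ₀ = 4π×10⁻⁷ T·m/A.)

B ≈ 1.94 μT

The radial connectors point toward the centre, so dl × r̂ = 0 and they contribute nothing.
Each semicircle gives μ₀I/(4R): inner arc 2.78×10⁻⁶ T, outer arc 8.41×10⁻⁷ T.
The two arcs carry current in opposite angular senses, so their fields oppose: B = |2.78×10⁻⁶ − 8.41×10⁻⁷| = 1.94×10⁻⁶ T.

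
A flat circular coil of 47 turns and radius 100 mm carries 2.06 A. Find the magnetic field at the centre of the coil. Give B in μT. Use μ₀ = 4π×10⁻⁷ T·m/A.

For an N-turn flat coil, B = Nμ₀I/(2R) with R = 0.1 m.
B = 47 × 1.29×10⁻⁵ T = 6.08×10⁻⁴ T.

B ≈ 608 μT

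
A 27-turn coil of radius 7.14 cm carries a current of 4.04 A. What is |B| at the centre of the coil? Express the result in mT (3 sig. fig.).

For an N-turn flat coil, B = Nμ₀I/(2R) with R = 0.0714 m.
B = 27 × 3.56×10⁻⁵ T = 9.60×10⁻⁴ T.

B ≈ 0.960 mT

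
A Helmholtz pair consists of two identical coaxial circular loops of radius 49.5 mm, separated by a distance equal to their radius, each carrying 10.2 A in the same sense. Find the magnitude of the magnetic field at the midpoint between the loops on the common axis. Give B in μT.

B ≈ 185 μT

Each loop contributes B = μ₀IR²/[2(R²+z²)^(3/2)] on the axis, with z measured from that loop.
Loop 1 (z = 0.02475 m): B₁ = 9.26×10⁻⁵ T. Loop 2 (z = 0.02475 m): B₂ = 9.26×10⁻⁵ T.
The fields add: B = B₁ + B₂ = 1.85×10⁻⁴ T.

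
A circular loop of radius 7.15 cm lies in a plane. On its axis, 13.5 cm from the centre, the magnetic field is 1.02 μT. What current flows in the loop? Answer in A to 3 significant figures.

On the axis of a loop, B = μ₀IR²/[2(R²+z²)^(3/2)], so I = 2B(R²+z²)^(3/2)/(μ₀R²).
R² + z² = 0.005112 + 0.01823 = 0.02334 m²; raised to 3/2 gives 3.57×10⁻³ m³.
I = 2 × 1.02×10⁻⁶ × 3.57×10⁻³ / (1.26×10⁻⁶ × 0.005112) = 1.13 A.

I ≈ 1.13 A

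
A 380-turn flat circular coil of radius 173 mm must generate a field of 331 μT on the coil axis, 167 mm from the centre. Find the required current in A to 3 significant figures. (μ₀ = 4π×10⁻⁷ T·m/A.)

For an N-turn coil, B = Nμ₀IR²/[2(R²+z²)^(3/2)] with R = 0.173 m, z = 0.167 m, so I = 2B(R²+z²)^(3/2)/(Nμ₀R²) = 2 × 3.31×10⁻⁴ × 1.39×10⁻² / (380 × 4π×10⁻⁷ × 0.02993) = 0.644 A.

I ≈ 0.644 A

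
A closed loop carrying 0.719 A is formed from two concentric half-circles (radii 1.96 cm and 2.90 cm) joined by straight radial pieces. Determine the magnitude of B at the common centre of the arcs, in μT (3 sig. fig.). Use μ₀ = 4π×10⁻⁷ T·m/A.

B ≈ 3.74 μT

The radial connectors point toward the centre, so dl × r̂ = 0 and they contribute nothing.
Each semicircle gives μ₀I/(4R): inner arc 1.15×10⁻⁵ T, outer arc 7.79×10⁻⁶ T.
The two arcs carry current in opposite angular senses, so their fields oppose: B = |1.15×10⁻⁵ − 7.79×10⁻⁶| = 3.74×10⁻⁶ T.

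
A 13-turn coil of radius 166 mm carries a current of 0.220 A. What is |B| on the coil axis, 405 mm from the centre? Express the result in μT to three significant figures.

B ≈ 0.591 μT

For an N-turn flat coil, B = Nμ₀IR²/[2(R²+z²)^(3/2)] with R = 0.166 m, z = 0.405 m.
B = 13 × 4.54×10⁻⁸ T = 5.91×10⁻⁷ T.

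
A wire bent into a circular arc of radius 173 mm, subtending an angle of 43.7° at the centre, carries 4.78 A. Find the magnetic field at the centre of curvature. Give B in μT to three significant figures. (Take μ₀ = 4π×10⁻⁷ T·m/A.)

B ≈ 2.11 μT

The Biot–Savart field of a circular arc at its centre is B = μ₀Iφ/(4πR), with φ = 0.7627 rad.
B = (4π×10⁻⁷ × 4.78 × 0.7627) / (4π × 0.173) = 2.11×10⁻⁶ T.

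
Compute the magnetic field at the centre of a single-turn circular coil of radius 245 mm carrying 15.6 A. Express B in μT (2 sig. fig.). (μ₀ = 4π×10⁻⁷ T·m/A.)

At the centre of a circular loop the Biot–Savart law gives B = μ₀I/(2R).
B = (4π×10⁻⁷ × 15.6) / (2 × 0.245) = 4.00×10⁻⁵ T.

B ≈ 40 μT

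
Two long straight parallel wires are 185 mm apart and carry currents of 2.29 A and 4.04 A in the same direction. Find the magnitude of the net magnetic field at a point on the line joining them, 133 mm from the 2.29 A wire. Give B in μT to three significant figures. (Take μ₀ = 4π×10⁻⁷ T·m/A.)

B ≈ 12.1 μT

Each long wire gives B = μ₀I/(2πd). Distances are d₁ = 0.133 m and d₂ = 0.052 m.
B₁ = 3.44×10⁻⁶ T, B₂ = 1.55×10⁻⁵ T.
Between parallel currents the two contributions point in opposite directions, so they subtract. B = |B₁ − B₂| = |3.44×10⁻⁶ − 1.55×10⁻⁵| = 1.21×10⁻⁵ T.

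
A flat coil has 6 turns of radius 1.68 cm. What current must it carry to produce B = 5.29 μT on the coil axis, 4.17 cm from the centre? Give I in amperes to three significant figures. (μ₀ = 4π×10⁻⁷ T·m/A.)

For an N-turn coil, B = Nμ₀IR²/[2(R²+z²)^(3/2)] with R = 0.0168 m, z = 0.0417 m, so I = 2B(R²+z²)^(3/2)/(Nμ₀R²) = 2 × 5.29×10⁻⁶ × 9.09×10⁻⁵ / (6 × 4π×10⁻⁷ × 0.0002822) = 0.452 A.

I ≈ 0.452 A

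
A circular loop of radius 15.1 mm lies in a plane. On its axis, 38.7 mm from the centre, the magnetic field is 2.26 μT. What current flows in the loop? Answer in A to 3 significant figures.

On the axis of a loop, B = μ₀IR²/[2(R²+z²)^(3/2)], so I = 2B(R²+z²)^(3/2)/(μ₀R²).
R² + z² = 0.000228 + 0.001498 = 0.001726 m²; raised to 3/2 gives 7.17×10⁻⁵ m³.
I = 2 × 2.26×10⁻⁶ × 7.17×10⁻⁵ / (1.26×10⁻⁶ × 0.000228) = 1.13 A.

I ≈ 1.13 A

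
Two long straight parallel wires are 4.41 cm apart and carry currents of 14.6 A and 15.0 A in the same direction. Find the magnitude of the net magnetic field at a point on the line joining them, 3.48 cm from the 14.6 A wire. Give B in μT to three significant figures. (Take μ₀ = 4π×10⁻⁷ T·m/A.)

Each long wire gives B = μ₀I/(2πd). Distances are d₁ = 0.0348 m and d₂ = 0.0093 m.
B₁ = 8.39×10⁻⁵ T, B₂ = 3.23×10⁻⁴ T.
Between parallel currents the two contributions point in opposite directions, so they subtract. B = |B₁ − B₂| = |8.39×10⁻⁵ − 3.23×10⁻⁴| = 2.39×10⁻⁴ T.

B ≈ 239 μT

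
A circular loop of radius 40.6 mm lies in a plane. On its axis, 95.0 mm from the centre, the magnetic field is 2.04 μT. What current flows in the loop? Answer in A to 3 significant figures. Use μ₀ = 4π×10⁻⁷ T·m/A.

On the axis of a loop, B = μ₀IR²/[2(R²+z²)^(3/2)], so I = 2B(R²+z²)^(3/2)/(μ₀R²).
R² + z² = 0.001648 + 0.009025 = 0.01067 m²; raised to 3/2 gives 1.10×10⁻³ m³.
I = 2 × 2.04×10⁻⁶ × 1.10×10⁻³ / (1.26×10⁻⁶ × 0.001648) = 2.17 A.

I ≈ 2.17 A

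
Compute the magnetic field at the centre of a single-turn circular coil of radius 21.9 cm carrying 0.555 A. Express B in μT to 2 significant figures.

B ≈ 1.6 μT

At the centre of a circular loop the Biot–Savart law gives B = μ₀I/(2R).
B = (4π×10⁻⁷ × 0.555) / (2 × 0.219) = 1.59×10⁻⁶ T.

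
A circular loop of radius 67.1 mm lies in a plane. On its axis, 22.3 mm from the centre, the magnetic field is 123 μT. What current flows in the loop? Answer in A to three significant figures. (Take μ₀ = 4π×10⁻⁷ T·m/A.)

On the axis of a loop, B = μ₀IR²/[2(R²+z²)^(3/2)], so I = 2B(R²+z²)^(3/2)/(μ₀R²).
R² + z² = 0.004502 + 0.0004973 = 0.005 m²; raised to 3/2 gives 3.54×10⁻⁴ m³.
I = 2 × 1.23×10⁻⁴ × 3.54×10⁻⁴ / (1.26×10⁻⁶ × 0.004502) = 15.4 A.

I ≈ 15.4 A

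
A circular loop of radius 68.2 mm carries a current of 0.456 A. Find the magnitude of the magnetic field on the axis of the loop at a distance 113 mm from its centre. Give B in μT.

B ≈ 0.580 μT

On the axis of a circular loop, B = μ₀IR² / [2(R²+z²)^(3/2)].
R² + z² = (0.0682)² + (0.113)² = 0.01742 m², and (R²+z²)^(3/2) = 2.30×10⁻³ m³.
B = (4π×10⁻⁷ × 0.456 × 0.004651) / (2 × 2.30×10⁻³) = 5.80×10⁻⁷ T.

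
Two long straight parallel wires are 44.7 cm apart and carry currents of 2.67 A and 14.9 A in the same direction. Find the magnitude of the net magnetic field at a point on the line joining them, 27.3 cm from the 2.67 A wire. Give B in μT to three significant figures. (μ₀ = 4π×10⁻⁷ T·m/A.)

B ≈ 15.2 μT

Each long wire gives B = μ₀I/(2πd). Distances are d₁ = 0.273 m and d₂ = 0.174 m.
B₁ = 1.96×10⁻⁶ T, B₂ = 1.71×10⁻⁵ T.
Between parallel currents the two contributions point in opposite directions, so they subtract. B = |B₁ − B₂| = |1.96×10⁻⁶ − 1.71×10⁻⁵| = 1.52×10⁻⁵ T.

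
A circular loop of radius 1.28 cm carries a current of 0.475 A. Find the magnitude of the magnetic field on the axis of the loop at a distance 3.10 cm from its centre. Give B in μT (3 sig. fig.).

On the axis of a circular loop, B = μ₀IR² / [2(R²+z²)^(3/2)].
R² + z² = (0.0128)² + (0.031)² = 0.001125 m², and (R²+z²)^(3/2) = 3.77×10⁻⁵ m³.
B = (4π×10⁻⁷ × 0.475 × 0.0001638) / (2 × 3.77×10⁻⁵) = 1.30×10⁻⁶ T.

B ≈ 1.30 μT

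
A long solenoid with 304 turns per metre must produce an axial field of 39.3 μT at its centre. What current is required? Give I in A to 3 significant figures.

I ≈ 0.103 A

Inside a long solenoid B = μ₀nI with n = 304 m⁻¹, so I = B/(μ₀n).
I = 3.93×10⁻⁵ / (4π×10⁻⁷ × 304) = 0.103 A.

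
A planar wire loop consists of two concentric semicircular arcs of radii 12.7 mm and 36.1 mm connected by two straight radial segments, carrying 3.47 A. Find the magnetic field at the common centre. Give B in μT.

The radial connectors point toward the centre, so dl × r̂ = 0 and they contribute nothing.
Each semicircle gives μ₀I/(4R): inner arc 8.58×10⁻⁵ T, outer arc 3.02×10⁻⁵ T.
The two arcs carry current in opposite angular senses, so their fields oppose: B = |8.58×10⁻⁵ − 3.02×10⁻⁵| = 5.56×10⁻⁵ T.

B ≈ 55.6 μT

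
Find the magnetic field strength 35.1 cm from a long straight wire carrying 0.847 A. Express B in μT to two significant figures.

For an infinitely long straight wire, B = μ₀I/(2πd).
B = (4π×10⁻⁷ × 0.847) / (2π × 0.351) = 4.83×10⁻⁷ T.

B ≈ 0.48 μT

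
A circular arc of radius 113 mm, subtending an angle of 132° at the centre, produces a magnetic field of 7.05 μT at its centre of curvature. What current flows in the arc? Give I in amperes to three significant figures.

For a circular arc, B = μ₀Iφ/(4πR) with φ in radians; here φ = 2.304 rad.
So I = 4πRB/(μ₀φ) = 4π × 0.113 × 7.05×10⁻⁶ / (4π×10⁻⁷ × 2.304) = 3.46 A.

I ≈ 3.46 A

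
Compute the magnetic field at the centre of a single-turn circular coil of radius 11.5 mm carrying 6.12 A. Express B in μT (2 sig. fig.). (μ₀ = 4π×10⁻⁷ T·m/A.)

At the centre of a circular loop the Biot–Savart law gives B = μ₀I/(2R).
B = (4π×10⁻⁷ × 6.12) / (2 × 0.0115) = 3.34×10⁻⁴ T.

B ≈ 330 μT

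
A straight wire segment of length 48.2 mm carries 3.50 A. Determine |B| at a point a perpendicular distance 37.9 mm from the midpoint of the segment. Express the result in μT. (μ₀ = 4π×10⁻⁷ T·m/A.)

B ≈ 9.91 μT

For a finite straight segment, B = (μ₀I/4πd)(sinθ₁ + sinθ₂), where θ₁, θ₂ are the angles from the perpendicular to each end.
The perpendicular from the point meets the wire at its midpoint, so each end is L/2 = 0.0241 m away along the wire.
sinθ₁ = 0.0241/√(0.0241²+0.0379²) = 0.5366; sinθ₂ = 0.0241/√(0.0241²+0.0379²) = 0.5366.
B = (4π×10⁻⁷ × 3.50) / (4π × 0.0379) × (0.5366 + 0.5366) = 9.91×10⁻⁶ T.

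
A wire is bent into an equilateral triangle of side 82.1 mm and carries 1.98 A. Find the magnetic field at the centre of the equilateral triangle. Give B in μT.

Each side is a finite straight segment at perpendicular distance d = a/(2 tan(π/3)) = 0.0237 m from the centre, with end-angles ±π/3.
One side contributes B₁ = (μ₀I/4πd)·2 sin(π/3) = 1.45×10⁻⁵ T.
All 3 sides add in the same direction: B = 3 × 1.45×10⁻⁵ = 4.34×10⁻⁵ T.

B ≈ 43.4 μT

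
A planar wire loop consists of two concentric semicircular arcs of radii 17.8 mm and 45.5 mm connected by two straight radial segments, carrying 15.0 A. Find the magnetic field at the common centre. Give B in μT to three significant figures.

B ≈ 161 μT

The radial connectors point toward the centre, so dl × r̂ = 0 and they contribute nothing.
Each semicircle gives μ₀I/(4R): inner arc 2.65×10⁻⁴ T, outer arc 1.04×10⁻⁴ T.
The two arcs carry current in opposite angular senses, so their fields oppose: B = |2.65×10⁻⁴ − 1.04×10⁻⁴| = 1.61×10⁻⁴ T.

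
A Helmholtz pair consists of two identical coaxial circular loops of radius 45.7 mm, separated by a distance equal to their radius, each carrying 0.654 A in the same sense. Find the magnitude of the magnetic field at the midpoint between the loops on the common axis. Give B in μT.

Each loop contributes B = μ₀IR²/[2(R²+z²)^(3/2)] on the axis, with z measured from that loop.
Loop 1 (z = 0.02285 m): B₁ = 6.43×10⁻⁶ T. Loop 2 (z = 0.02285 m): B₂ = 6.43×10⁻⁶ T.
The fields add: B = B₁ + B₂ = 1.29×10⁻⁵ T.

B ≈ 12.9 μT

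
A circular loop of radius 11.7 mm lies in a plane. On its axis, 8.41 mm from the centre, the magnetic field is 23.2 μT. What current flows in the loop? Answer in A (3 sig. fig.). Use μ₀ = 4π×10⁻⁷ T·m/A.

I ≈ 0.807 A

On the axis of a loop, B = μ₀IR²/[2(R²+z²)^(3/2)], so I = 2B(R²+z²)^(3/2)/(μ₀R²).
R² + z² = 0.0001369 + 7.073×10⁻⁵ = 0.0002076 m²; raised to 3/2 gives 2.99×10⁻⁶ m³.
I = 2 × 2.32×10⁻⁵ × 2.99×10⁻⁶ / (1.26×10⁻⁶ × 0.0001369) = 0.807 A.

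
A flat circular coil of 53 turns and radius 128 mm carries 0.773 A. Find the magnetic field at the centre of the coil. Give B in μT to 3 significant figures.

For an N-turn flat coil, B = Nμ₀I/(2R) with R = 0.128 m.
B = 53 × 3.79×10⁻⁶ T = 2.01×10⁻⁴ T.

B ≈ 201 μT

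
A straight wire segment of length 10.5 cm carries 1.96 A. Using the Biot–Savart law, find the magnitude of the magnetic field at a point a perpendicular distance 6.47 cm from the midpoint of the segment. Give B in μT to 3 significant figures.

B ≈ 3.82 μT

For a finite straight segment, B = (μ₀I/4πd)(sinθ₁ + sinθ₂), where θ₁, θ₂ are the angles from the perpendicular to each end.
The perpendicular from the point meets the wire at its midpoint, so each end is L/2 = 0.0525 m away along the wire.
sinθ₁ = 0.0525/√(0.0525²+0.0647²) = 0.6301; sinθ₂ = 0.0525/√(0.0525²+0.0647²) = 0.6301.
B = (4π×10⁻⁷ × 1.96) / (4π × 0.0647) × (0.6301 + 0.6301) = 3.82×10⁻⁶ T.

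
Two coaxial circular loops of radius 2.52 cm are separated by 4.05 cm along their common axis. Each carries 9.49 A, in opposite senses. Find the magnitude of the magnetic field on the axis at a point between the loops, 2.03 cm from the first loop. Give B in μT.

B ≈ 0.651 μT

Each loop contributes B = μ₀IR²/[2(R²+z²)^(3/2)] on the axis, with z measured from that loop.
Loop 1 (z = 0.0203 m): B₁ = 1.12×10⁻⁴ T. Loop 2 (z = 0.0202 m): B₂ = 1.12×10⁻⁴ T.
The fields oppose: B = |B₁ − B₂| = 6.51×10⁻⁷ T.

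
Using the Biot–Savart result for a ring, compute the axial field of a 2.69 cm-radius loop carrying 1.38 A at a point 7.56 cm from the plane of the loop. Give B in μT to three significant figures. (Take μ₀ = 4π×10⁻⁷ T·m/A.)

On the axis of a circular loop, B = μ₀IR² / [2(R²+z²)^(3/2)].
R² + z² = (0.0269)² + (0.0756)² = 0.006439 m², and (R²+z²)^(3/2) = 5.17×10⁻⁴ m³.
B = (4π×10⁻⁷ × 1.38 × 0.0007236) / (2 × 5.17×10⁻⁴) = 1.21×10⁻⁶ T.

B ≈ 1.21 μT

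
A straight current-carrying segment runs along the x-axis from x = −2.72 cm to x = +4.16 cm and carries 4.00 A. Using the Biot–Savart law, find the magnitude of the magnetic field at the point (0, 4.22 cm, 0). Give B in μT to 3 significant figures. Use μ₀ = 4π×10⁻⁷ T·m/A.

B ≈ 11.8 μT

For a finite straight segment, B = (μ₀I/4πd)(sinθ₁ + sinθ₂), where θ₁, θ₂ are the angles from the perpendicular to each end.
The perpendicular distance is d = 0.0422 m; the end-offsets along the wire are a = 0.0272 m and b = 0.0416 m.
sinθ₁ = 0.0272/√(0.0272²+0.0422²) = 0.5418; sinθ₂ = 0.0416/√(0.0416²+0.0422²) = 0.7020.
B = (4π×10⁻⁷ × 4.00) / (4π × 0.0422) × (0.5418 + 0.7020) = 1.18×10⁻⁵ T.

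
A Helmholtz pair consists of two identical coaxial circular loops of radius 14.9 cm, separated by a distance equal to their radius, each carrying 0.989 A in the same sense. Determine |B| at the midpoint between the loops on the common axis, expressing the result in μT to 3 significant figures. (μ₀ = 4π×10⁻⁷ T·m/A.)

B ≈ 5.97 μT

Each loop contributes B = μ₀IR²/[2(R²+z²)^(3/2)] on the axis, with z measured from that loop.
Loop 1 (z = 0.0745 m): B₁ = 2.98×10⁻⁶ T. Loop 2 (z = 0.0745 m): B₂ = 2.98×10⁻⁶ T.
The fields add: B = B₁ + B₂ = 5.97×10⁻⁶ T.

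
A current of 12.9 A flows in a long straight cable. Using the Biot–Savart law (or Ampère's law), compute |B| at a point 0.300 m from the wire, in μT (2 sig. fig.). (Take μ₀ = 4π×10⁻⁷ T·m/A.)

B ≈ 8.6 μT

For an infinitely long straight wire, B = μ₀I/(2πd).
B = (4π×10⁻⁷ × 12.9) / (2π × 0.3) = 8.60×10⁻⁶ T.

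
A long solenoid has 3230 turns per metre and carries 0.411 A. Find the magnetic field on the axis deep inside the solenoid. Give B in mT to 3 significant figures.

Inside a long solenoid, B = μ₀nI with n = 3230 turns/m.
B = 4π×10⁻⁷ × 3230 × 0.411 = 1.67×10⁻³ T.

B ≈ 1.67 mT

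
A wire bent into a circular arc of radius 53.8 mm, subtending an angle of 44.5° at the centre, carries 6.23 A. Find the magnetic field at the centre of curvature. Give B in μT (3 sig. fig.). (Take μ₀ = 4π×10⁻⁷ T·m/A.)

The Biot–Savart field of a circular arc at its centre is B = μ₀Iφ/(4πR), with φ = 0.7767 rad.
B = (4π×10⁻⁷ × 6.23 × 0.7767) / (4π × 0.0538) = 8.99×10⁻⁶ T.

B ≈ 8.99 μT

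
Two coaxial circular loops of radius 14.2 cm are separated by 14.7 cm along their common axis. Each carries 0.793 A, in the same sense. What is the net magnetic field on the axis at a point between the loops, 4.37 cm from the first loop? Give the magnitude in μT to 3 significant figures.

Each loop contributes B = μ₀IR²/[2(R²+z²)^(3/2)] on the axis, with z measured from that loop.
Loop 1 (z = 0.0437 m): B₁ = 3.06×10⁻⁶ T. Loop 2 (z = 0.1033 m): B₂ = 1.86×10⁻⁶ T.
The fields add: B = B₁ + B₂ = 4.92×10⁻⁶ T.

B ≈ 4.92 μT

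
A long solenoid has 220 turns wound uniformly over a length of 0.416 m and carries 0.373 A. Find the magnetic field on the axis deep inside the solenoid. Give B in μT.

B ≈ 248 μT

Inside a long solenoid, B = μ₀nI with n = 528.8 turns/m.
B = 4π×10⁻⁷ × 528.8 × 0.373 = 2.48×10⁻⁴ T.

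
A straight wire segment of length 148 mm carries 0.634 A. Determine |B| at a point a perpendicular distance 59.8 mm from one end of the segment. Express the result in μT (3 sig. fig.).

B ≈ 0.983 μT

For a finite straight segment, B = (μ₀I/4πd)(sinθ₁ + sinθ₂), where θ₁, θ₂ are the angles from the perpendicular to each end.
The perpendicular foot is at one end, so the two end-offsets along the wire are 0 and L = 0.148 m.
sinθ₁ = 0/√(0²+0.0598²) = 0.0000; sinθ₂ = 0.148/√(0.148²+0.0598²) = 0.9272.
B = (4π×10⁻⁷ × 0.634) / (4π × 0.0598) × (0.0000 + 0.9272) = 9.83×10⁻⁷ T.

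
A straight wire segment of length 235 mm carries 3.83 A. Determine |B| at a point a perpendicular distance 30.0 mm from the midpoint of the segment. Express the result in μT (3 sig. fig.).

For a finite straight segment, B = (μ₀I/4πd)(sinθ₁ + sinθ₂), where θ₁, θ₂ are the angles from the perpendicular to each end.
The perpendicular from the point meets the wire at its midpoint, so each end is L/2 = 0.1175 m away along the wire.
sinθ₁ = 0.1175/√(0.1175²+0.03²) = 0.9689; sinθ₂ = 0.1175/√(0.1175²+0.03²) = 0.9689.
B = (4π×10⁻⁷ × 3.83) / (4π × 0.03) × (0.9689 + 0.9689) = 2.47×10⁻⁵ T.

B ≈ 24.7 μT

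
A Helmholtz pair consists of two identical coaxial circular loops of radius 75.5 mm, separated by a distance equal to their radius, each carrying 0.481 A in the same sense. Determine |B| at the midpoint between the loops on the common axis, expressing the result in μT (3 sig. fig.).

B ≈ 5.73 μT

Each loop contributes B = μ₀IR²/[2(R²+z²)^(3/2)] on the axis, with z measured from that loop.
Loop 1 (z = 0.03775 m): B₁ = 2.86×10⁻⁶ T. Loop 2 (z = 0.03775 m): B₂ = 2.86×10⁻⁶ T.
The fields add: B = B₁ + B₂ = 5.73×10⁻⁶ T.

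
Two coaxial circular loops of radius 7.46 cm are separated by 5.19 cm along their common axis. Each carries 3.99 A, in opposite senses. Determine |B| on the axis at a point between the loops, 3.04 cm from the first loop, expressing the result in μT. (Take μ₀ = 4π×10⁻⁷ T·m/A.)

Each loop contributes B = μ₀IR²/[2(R²+z²)^(3/2)] on the axis, with z measured from that loop.
Loop 1 (z = 0.0304 m): B₁ = 2.67×10⁻⁵ T. Loop 2 (z = 0.0215 m): B₂ = 2.98×10⁻⁵ T.
The fields oppose: B = |B₁ − B₂| = 3.13×10⁻⁶ T.

B ≈ 3.13 μT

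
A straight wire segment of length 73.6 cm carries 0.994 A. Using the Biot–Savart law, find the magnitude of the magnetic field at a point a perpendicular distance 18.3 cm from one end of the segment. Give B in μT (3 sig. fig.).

B ≈ 0.527 μT

For a finite straight segment, B = (μ₀I/4πd)(sinθ₁ + sinθ₂), where θ₁, θ₂ are the angles from the perpendicular to each end.
The perpendicular foot is at one end, so the two end-offsets along the wire are 0 and L = 0.736 m.
sinθ₁ = 0/√(0²+0.183²) = 0.0000; sinθ₂ = 0.736/√(0.736²+0.183²) = 0.9705.
B = (4π×10⁻⁷ × 0.994) / (4π × 0.183) × (0.0000 + 0.9705) = 5.27×10⁻⁷ T.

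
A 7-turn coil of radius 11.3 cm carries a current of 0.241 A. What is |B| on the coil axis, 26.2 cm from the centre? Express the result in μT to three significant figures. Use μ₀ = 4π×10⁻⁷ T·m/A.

B ≈ 0.583 μT

For an N-turn flat coil, B = Nμ₀IR²/[2(R²+z²)^(3/2)] with R = 0.113 m, z = 0.262 m.
B = 7 × 8.32×10⁻⁸ T = 5.83×10⁻⁷ T.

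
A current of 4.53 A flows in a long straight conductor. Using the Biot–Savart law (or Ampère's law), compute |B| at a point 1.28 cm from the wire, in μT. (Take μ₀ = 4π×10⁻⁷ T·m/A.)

B ≈ 70.8 μT

For an infinitely long straight wire, B = μ₀I/(2πd).
B = (4π×10⁻⁷ × 4.53) / (2π × 0.0128) = 7.08×10⁻⁵ T.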